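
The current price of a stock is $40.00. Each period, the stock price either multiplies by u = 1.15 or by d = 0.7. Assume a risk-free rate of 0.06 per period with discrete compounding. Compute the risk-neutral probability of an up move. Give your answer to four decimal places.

p = 0.8000

Risk-neutral probability p = (1 + 0.06 − 0.7)/(1.15 − 0.7) = 0.3600/0.4500 = 0.8000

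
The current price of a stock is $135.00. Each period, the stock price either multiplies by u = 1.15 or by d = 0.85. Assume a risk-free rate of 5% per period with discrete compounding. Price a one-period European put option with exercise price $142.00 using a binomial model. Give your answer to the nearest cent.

Risk-neutral probability p = (1 + 0.05 − 0.85)/(1.15 − 0.85) = 0.2000/0.3000 = 0.6667
Terminal stock prices: S_u = 155.2, S_d = 114.8
Terminal payoffs (K − S): max(-13.25, 0) = 0, max(27.25, 0) = 27.25
Node 0 (S = 135): V_0 = 1/1.05·[0.6667·0.0000 + 0.3333·27.2500] = 8.6508

$8.65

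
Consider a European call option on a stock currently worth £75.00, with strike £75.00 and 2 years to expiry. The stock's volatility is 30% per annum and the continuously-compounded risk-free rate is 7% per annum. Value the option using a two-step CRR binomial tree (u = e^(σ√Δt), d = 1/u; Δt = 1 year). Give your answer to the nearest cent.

CRR parameters: u = e^(σ√Δt) = e^(0.3·√1) = 1.3499, d = 1/u = 0.7408
Per-period rate: rΔt = 0.07·1 = 0.07, so R = e^0.07 = 1.0725
Risk-neutral probability p = (e^0.07 − 0.7408)/(1.3499 − 0.7408) = 0.3317/0.6090 = 0.5446
Terminal stock prices: S_uu = 136.7, S_ud = 75, S_dd = 41.16
Terminal payoffs (S − K): max(61.66, 0) = 61.66, max(0, 0) = 0, max(-33.84, 0) = 0
Node u (S = 101.2): V_u = e^(−0.07)·[0.5446·61.6589 + 0.4554·0.0000] = 31.3099
Node d (S = 55.56): V_d = e^(−0.07)·[0.5446·0.0000 + 0.4554·0.0000] = 0.0000
Node 0 (S = 75): V_0 = e^(−0.07)·[0.5446·31.3099 + 0.4554·0.0000] = 15.8989

£15.90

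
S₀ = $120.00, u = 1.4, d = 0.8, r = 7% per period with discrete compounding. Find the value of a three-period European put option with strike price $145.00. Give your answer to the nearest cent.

Risk-neutral probability p = (1 + 0.07 − 0.8)/(1.4 − 0.8) = 0.2700/0.6000 = 0.4500
Terminal stock prices: S_uuu = 329.3, S_uud = 188.2, S_udd = 107.5, S_ddd = 61.44
Terminal payoffs (K − S): max(-184.3, 0) = 0, max(-43.16, 0) = 0, max(37.48, 0) = 37.48, max(83.56, 0) = 83.56
Node uu (S = 235.2): V_uu = 1/1.07·[0.4500·0.0000 + 0.5500·0.0000] = 0.0000
Node ud (S = 134.4): V_ud = 1/1.07·[0.4500·0.0000 + 0.5500·37.4800] = 19.2654
Node dd (S = 76.8): V_dd = 1/1.07·[0.4500·37.4800 + 0.5500·83.5600] = 58.7140
Node u (S = 168): V_u = 1/1.07·[0.4500·0.0000 + 0.5500·19.2654] = 9.9028
Node d (S = 96): V_d = 1/1.07·[0.4500·19.2654 + 0.5500·58.7140] = 38.2824
Node 0 (S = 120): V_0 = 1/1.07·[0.4500·9.9028 + 0.5500·38.2824] = 23.8426

$23.84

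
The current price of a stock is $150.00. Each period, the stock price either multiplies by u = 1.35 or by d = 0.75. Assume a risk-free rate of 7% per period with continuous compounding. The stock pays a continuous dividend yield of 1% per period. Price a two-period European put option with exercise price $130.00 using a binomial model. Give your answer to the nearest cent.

$9.15

Per-period risk-free factor R = e^0.07 = 1.0725; dividend-adjusted growth = e^(0.07−0.01) = 1.0618.
Risk-neutral probability p = (1.0618 − 0.75)/(1.35 − 0.75) = 0.3118/0.6000 = 0.5197
Terminal stock prices: S_uu = 273.4, S_ud = 151.9, S_dd = 84.38
Terminal payoffs (K − S): max(-143.4, 0) = 0, max(-21.88, 0) = 0, max(45.62, 0) = 45.62
Node u (S = 202.5): V_u = e^(−0.07)·[0.5197·0.0000 + 0.4803·0.0000] = 0.0000
Node d (S = 112.5): V_d = e^(−0.07)·[0.5197·0.0000 + 0.4803·45.6250] = 20.4310
Node 0 (S = 150): V_0 = e^(−0.07)·[0.5197·0.0000 + 0.4803·20.4310] = 9.1491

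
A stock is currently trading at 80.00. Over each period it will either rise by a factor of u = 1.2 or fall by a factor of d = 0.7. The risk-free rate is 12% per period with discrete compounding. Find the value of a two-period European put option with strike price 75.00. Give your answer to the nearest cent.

Risk-neutral probability p = (1 + 0.12 − 0.7)/(1.2 − 0.7) = 0.4200/0.5000 = 0.8400
Terminal stock prices: S_uu = 115.2, S_ud = 67.2, S_dd = 39.2
Terminal payoffs (K − S): max(-40.2, 0) = 0, max(7.8, 0) = 7.8, max(35.8, 0) = 35.8
Node u (S = 96): V_u = 1/1.12·[0.8400·0.0000 + 0.1600·7.8000] = 1.1143
Node d (S = 56): V_d = 1/1.12·[0.8400·7.8000 + 0.1600·35.8000] = 10.9643
Node 0 (S = 80): V_0 = 1/1.12·[0.8400·1.1143 + 0.1600·10.9643] = 2.4020

2.40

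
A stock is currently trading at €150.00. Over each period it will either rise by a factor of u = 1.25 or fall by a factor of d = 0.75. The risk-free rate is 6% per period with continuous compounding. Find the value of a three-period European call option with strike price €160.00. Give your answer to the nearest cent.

Risk-neutral probability p = (e^0.06 − 0.75)/(1.25 − 0.75) = 0.3118/0.5000 = 0.6237
Terminal stock prices: S_uuu = 293, S_uud = 175.8, S_udd = 105.5, S_ddd = 63.28
Terminal payoffs (S − K): max(133, 0) = 133, max(15.78, 0) = 15.78, max(-54.53, 0) = 0, max(-96.72, 0) = 0
Node uu (S = 234.4): V_uu = e^(−0.06)·[0.6237·132.9688 + 0.3763·15.7812] = 83.6927
Node ud (S = 140.6): V_ud = e^(−0.06)·[0.6237·15.7812 + 0.3763·0.0000] = 9.2692
Node dd (S = 84.38): V_dd = e^(−0.06)·[0.6237·0.0000 + 0.3763·0.0000] = 0.0000
Node u (S = 187.5): V_u = e^(−0.06)·[0.6237·83.6927 + 0.3763·9.2692] = 52.4423
Node d (S = 112.5): V_d = e^(−0.06)·[0.6237·9.2692 + 0.3763·0.0000] = 5.4443
Node 0 (S = 150): V_0 = e^(−0.06)·[0.6237·52.4423 + 0.3763·5.4443] = 32.7316

€32.73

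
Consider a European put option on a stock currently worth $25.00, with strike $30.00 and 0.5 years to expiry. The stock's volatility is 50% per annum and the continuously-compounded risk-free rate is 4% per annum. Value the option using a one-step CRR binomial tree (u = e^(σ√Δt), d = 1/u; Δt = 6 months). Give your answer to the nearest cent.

CRR parameters: u = e^(σ√Δt) = e^(0.5·√0.5) = 1.4241, d = 1/u = 0.7022
Per-period rate: rΔt = 0.04·0.5 = 0.02, so R = e^0.02 = 1.0202
Risk-neutral probability p = (e^0.02 − 0.7022)/(1.4241 − 0.7022) = 0.3180/0.7219 = 0.4405
Terminal stock prices: S_u = 35.6, S_d = 17.55
Terminal payoffs (K − S): max(-5.603, 0) = 0, max(12.45, 0) = 12.45
Node 0 (S = 25): V_0 = e^(−0.02)·[0.4405·0.0000 + 0.5595·12.4453] = 6.8252

$6.83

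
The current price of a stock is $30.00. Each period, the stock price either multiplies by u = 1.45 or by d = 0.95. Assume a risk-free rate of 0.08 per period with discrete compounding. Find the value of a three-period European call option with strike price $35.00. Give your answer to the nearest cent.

Risk-neutral probability p = (1 + 0.08 − 0.95)/(1.45 − 0.95) = 0.1300/0.5000 = 0.2600
Terminal stock prices: S_uuu = 91.46, S_uud = 59.92, S_udd = 39.26, S_ddd = 25.72
Terminal payoffs (S − K): max(56.46, 0) = 56.46, max(24.92, 0) = 24.92, max(4.259, 0) = 4.259, max(-9.279, 0) = 0
Node uu (S = 63.08): V_uu = 1/1.08·[0.2600·56.4587 + 0.7400·24.9213] = 30.6676
Node ud (S = 41.32): V_ud = 1/1.08·[0.2600·24.9213 + 0.7400·4.2587] = 8.9176
Node dd (S = 27.07): V_dd = 1/1.08·[0.2600·4.2587 + 0.7400·0.0000] = 1.0253
Node u (S = 43.5): V_u = 1/1.08·[0.2600·30.6676 + 0.7400·8.9176] = 13.4931
Node d (S = 28.5): V_d = 1/1.08·[0.2600·8.9176 + 0.7400·1.0253] = 2.8493
Node 0 (S = 30): V_0 = 1/1.08·[0.2600·13.4931 + 0.7400·2.8493] = 5.2007

$5.20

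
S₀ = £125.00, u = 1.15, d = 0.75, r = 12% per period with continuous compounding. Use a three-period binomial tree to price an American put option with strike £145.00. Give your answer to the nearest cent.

£20.00

Risk-neutral probability p = (e^0.12 − 0.75)/(1.15 − 0.75) = 0.3775/0.4000 = 0.9437
Terminal stock prices: S_uuu = 190.1, S_uud = 124, S_udd = 80.86, S_ddd = 52.73
Terminal payoffs (K − S): max(-45.11, 0) = 0, max(21.02, 0) = 21.02, max(64.14, 0) = 64.14, max(92.27, 0) = 92.27
Node uu (S = 165.3): continuation = e^(−0.12)·[0.9437·0.0000 + 0.0563·21.0156] = 1.0486; exercise value = 0.0000 ≤ continuation, so V_uu = 1.0486
Node ud (S = 107.8): continuation = e^(−0.12)·[0.9437·21.0156 + 0.0563·64.1406] = 20.7910; exercise value = 37.1875 > continuation, so V_ud = 37.1875 (exercise)
Node dd (S = 70.31): continuation = e^(−0.12)·[0.9437·64.1406 + 0.0563·92.2656] = 58.2910; exercise value = 74.6875 > continuation, so V_dd = 74.6875 (exercise)
Node u (S = 143.8): continuation = e^(−0.12)·[0.9437·1.0486 + 0.0563·37.1875] = 2.7332; exercise value = 1.2500 ≤ continuation, so V_u = 2.7332
Node d (S = 93.75): continuation = e^(−0.12)·[0.9437·37.1875 + 0.0563·74.6875] = 34.8535; exercise value = 51.2500 > continuation, so V_d = 51.2500 (exercise)
Node 0 (S = 125): continuation = e^(−0.12)·[0.9437·2.7332 + 0.0563·51.2500] = 4.8450; exercise value = 20.0000 > continuation, so V_0 = 20.0000 (exercise)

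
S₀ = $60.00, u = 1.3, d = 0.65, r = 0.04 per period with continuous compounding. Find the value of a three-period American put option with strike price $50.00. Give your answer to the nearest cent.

$6.51

Risk-neutral probability p = (e^0.04 − 0.65)/(1.3 − 0.65) = 0.3908/0.6500 = 0.6012
Terminal stock prices: S_uuu = 131.8, S_uud = 65.91, S_udd = 32.96, S_ddd = 16.48
Terminal payoffs (K − S): max(-81.82, 0) = 0, max(-15.91, 0) = 0, max(17.04, 0) = 17.04, max(33.52, 0) = 33.52
Node uu (S = 101.4): continuation = e^(−0.04)·[0.6012·0.0000 + 0.3988·0.0000] = 0.0000; exercise value = 0.0000 ≤ continuation, so V_uu = 0.0000
Node ud (S = 50.7): continuation = e^(−0.04)·[0.6012·0.0000 + 0.3988·17.0450] = 6.5302; exercise value = 0.0000 ≤ continuation, so V_ud = 6.5302
Node dd (S = 25.35): continuation = e^(−0.04)·[0.6012·17.0450 + 0.3988·33.5225] = 22.6895; exercise value = 24.6500 > continuation, so V_dd = 24.6500 (exercise)
Node u (S = 78): continuation = e^(−0.04)·[0.6012·0.0000 + 0.3988·6.5302] = 2.5018; exercise value = 0.0000 ≤ continuation, so V_u = 2.5018
Node d (S = 39): continuation = e^(−0.04)·[0.6012·6.5302 + 0.3988·24.6500] = 13.2162; exercise value = 11.0000 ≤ continuation, so V_d = 13.2162
Node 0 (S = 60): continuation = e^(−0.04)·[0.6012·2.5018 + 0.3988·13.2162] = 6.5086; exercise value = 0.0000 ≤ continuation, so V_0 = 6.5086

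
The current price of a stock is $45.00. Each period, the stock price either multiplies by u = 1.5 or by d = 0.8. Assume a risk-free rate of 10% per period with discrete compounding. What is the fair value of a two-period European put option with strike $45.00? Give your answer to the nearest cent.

$4.37

Risk-neutral probability p = (1 + 0.1 − 0.8)/(1.5 − 0.8) = 0.3000/0.7000 = 0.4286
Terminal stock prices: S_uu = 101.2, S_ud = 54, S_dd = 28.8
Terminal payoffs (K − S): max(-56.25, 0) = 0, max(-9, 0) = 0, max(16.2, 0) = 16.2
Node u (S = 67.5): V_u = 1/1.1·[0.4286·0.0000 + 0.5714·0.0000] = 0.0000
Node d (S = 36): V_d = 1/1.1·[0.4286·0.0000 + 0.5714·16.2000] = 8.4156
Node 0 (S = 45): V_0 = 1/1.1·[0.4286·0.0000 + 0.5714·8.4156] = 4.3717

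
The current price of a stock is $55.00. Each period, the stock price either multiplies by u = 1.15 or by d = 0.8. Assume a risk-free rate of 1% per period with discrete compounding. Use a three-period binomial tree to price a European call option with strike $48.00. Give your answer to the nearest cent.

$11.75

Risk-neutral probability p = (1 + 0.01 − 0.8)/(1.15 − 0.8) = 0.2100/0.3500 = 0.6000
Terminal stock prices: S_uuu = 83.65, S_uud = 58.19, S_udd = 40.48, S_ddd = 28.16
Terminal payoffs (S − K): max(35.65, 0) = 35.65, max(10.19, 0) = 10.19, max(-7.52, 0) = 0, max(-19.84, 0) = 0
Node uu (S = 72.74): V_uu = 1/1.01·[0.6000·35.6481 + 0.4000·10.1900] = 25.2127
Node ud (S = 50.6): V_ud = 1/1.01·[0.6000·10.1900 + 0.4000·0.0000] = 6.0535
Node dd (S = 35.2): V_dd = 1/1.01·[0.6000·0.0000 + 0.4000·0.0000] = 0.0000
Node u (S = 63.25): V_u = 1/1.01·[0.6000·25.2127 + 0.4000·6.0535] = 17.3753
Node d (S = 44): V_d = 1/1.01·[0.6000·6.0535 + 0.4000·0.0000] = 3.5961
Node 0 (S = 55): V_0 = 1/1.01·[0.6000·17.3753 + 0.4000·3.5961] = 11.7462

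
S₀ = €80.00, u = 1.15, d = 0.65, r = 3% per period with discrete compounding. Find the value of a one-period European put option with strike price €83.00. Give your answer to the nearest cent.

€7.22

Risk-neutral probability p = (1 + 0.03 − 0.65)/(1.15 − 0.65) = 0.3800/0.5000 = 0.7600
Terminal stock prices: S_u = 92, S_d = 52
Terminal payoffs (K − S): max(-9, 0) = 0, max(31, 0) = 31
Node 0 (S = 80): V_0 = 1/1.03·[0.7600·0.0000 + 0.2400·31.0000] = 7.2233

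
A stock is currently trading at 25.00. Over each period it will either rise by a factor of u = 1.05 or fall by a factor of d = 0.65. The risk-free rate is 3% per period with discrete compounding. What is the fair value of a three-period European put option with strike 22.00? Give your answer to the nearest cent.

Risk-neutral probability p = (1 + 0.03 − 0.65)/(1.05 − 0.65) = 0.3800/0.4000 = 0.9500
Terminal stock prices: S_uuu = 28.94, S_uud = 17.92, S_udd = 11.09, S_ddd = 6.866
Terminal payoffs (K − S): max(-6.941, 0) = 0, max(4.084, 0) = 4.084, max(10.91, 0) = 10.91, max(15.13, 0) = 15.13
Node uu (S = 27.56): V_uu = 1/1.03·[0.9500·0.0000 + 0.0500·4.0844] = 0.1983
Node ud (S = 17.06): V_ud = 1/1.03·[0.9500·4.0844 + 0.0500·10.9094] = 4.2967
Node dd (S = 10.56): V_dd = 1/1.03·[0.9500·10.9094 + 0.0500·15.1344] = 10.7967
Node u (S = 26.25): V_u = 1/1.03·[0.9500·0.1983 + 0.0500·4.2967] = 0.3914
Node d (S = 16.25): V_d = 1/1.03·[0.9500·4.2967 + 0.0500·10.7967] = 4.4871
Node 0 (S = 25): V_0 = 1/1.03·[0.9500·0.3914 + 0.0500·4.4871] = 0.5789

0.58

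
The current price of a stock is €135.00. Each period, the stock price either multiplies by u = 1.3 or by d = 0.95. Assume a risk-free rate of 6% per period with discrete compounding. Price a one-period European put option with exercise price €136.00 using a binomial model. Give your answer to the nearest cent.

Risk-neutral probability p = (1 + 0.06 − 0.95)/(1.3 − 0.95) = 0.1100/0.3500 = 0.3143
Terminal stock prices: S_u = 175.5, S_d = 128.2
Terminal payoffs (K − S): max(-39.5, 0) = 0, max(7.75, 0) = 7.75
Node 0 (S = 135): V_0 = 1/1.06·[0.3143·0.0000 + 0.6857·7.7500] = 5.0135

€5.01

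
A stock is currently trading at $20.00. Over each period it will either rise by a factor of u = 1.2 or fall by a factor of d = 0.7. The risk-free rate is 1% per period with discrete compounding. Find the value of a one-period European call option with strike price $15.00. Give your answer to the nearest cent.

$5.52

Risk-neutral probability p = (1 + 0.01 − 0.7)/(1.2 − 0.7) = 0.3100/0.5000 = 0.6200
Terminal stock prices: S_u = 24, S_d = 14
Terminal payoffs (S − K): max(9, 0) = 9, max(-1, 0) = 0
Node 0 (S = 20): V_0 = 1/1.01·[0.6200·9.0000 + 0.3800·0.0000] = 5.5248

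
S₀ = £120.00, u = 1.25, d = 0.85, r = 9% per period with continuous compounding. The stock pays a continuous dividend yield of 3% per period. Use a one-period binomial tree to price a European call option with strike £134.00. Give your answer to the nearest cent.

£7.74

Per-period risk-free factor R = e^0.09 = 1.0942; dividend-adjusted growth = e^(0.09−0.03) = 1.0618.
Risk-neutral probability p = (1.0618 − 0.85)/(1.25 − 0.85) = 0.2118/0.4000 = 0.5296
Terminal stock prices: S_u = 150, S_d = 102
Terminal payoffs (S − K): max(16, 0) = 16, max(-32, 0) = 0
Node 0 (S = 120): V_0 = e^(−0.09)·[0.5296·16.0000 + 0.4704·0.0000] = 7.7442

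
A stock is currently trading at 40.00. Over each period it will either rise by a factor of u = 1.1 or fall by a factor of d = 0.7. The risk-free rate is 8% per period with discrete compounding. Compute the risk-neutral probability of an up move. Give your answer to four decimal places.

p = 0.9500

Risk-neutral probability p = (1 + 0.08 − 0.7)/(1.1 − 0.7) = 0.3800/0.4000 = 0.9500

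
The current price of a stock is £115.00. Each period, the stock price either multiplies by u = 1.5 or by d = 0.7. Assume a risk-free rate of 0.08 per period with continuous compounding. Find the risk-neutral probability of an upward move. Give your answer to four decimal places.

Risk-neutral probability p = (e^0.08 − 0.7)/(1.5 − 0.7) = 0.3833/0.8000 = 0.4791

p = 0.4791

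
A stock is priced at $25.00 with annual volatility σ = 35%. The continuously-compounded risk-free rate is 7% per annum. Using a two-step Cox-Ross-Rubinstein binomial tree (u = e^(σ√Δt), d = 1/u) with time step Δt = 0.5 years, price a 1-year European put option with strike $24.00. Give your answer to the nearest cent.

$1.96

CRR parameters: u = e^(σ√Δt) = e^(0.35·√0.5) = 1.2808, d = 1/u = 0.7808
Per-period rate: rΔt = 0.07·0.5 = 0.035, so R = e^0.035 = 1.0356
Risk-neutral probability p = (e^0.035 − 0.7808)/(1.2808 − 0.7808) = 0.2549/0.5000 = 0.5097
Terminal stock prices: S_uu = 41.01, S_ud = 25, S_dd = 15.24
Terminal payoffs (K − S): max(-17.01, 0) = 0, max(-1, 0) = 0, max(8.76, 0) = 8.76
Node u (S = 32.02): V_u = e^(−0.035)·[0.5097·0.0000 + 0.4903·0.0000] = 0.0000
Node d (S = 19.52): V_d = e^(−0.035)·[0.5097·0.0000 + 0.4903·8.7603] = 4.1477
Node 0 (S = 25): V_0 = e^(−0.035)·[0.5097·0.0000 + 0.4903·4.1477] = 1.9638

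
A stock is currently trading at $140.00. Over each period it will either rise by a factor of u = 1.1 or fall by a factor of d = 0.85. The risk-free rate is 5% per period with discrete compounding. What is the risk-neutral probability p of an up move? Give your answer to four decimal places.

p = 0.8000

Risk-neutral probability p = (1 + 0.05 − 0.85)/(1.1 − 0.85) = 0.2000/0.2500 = 0.8000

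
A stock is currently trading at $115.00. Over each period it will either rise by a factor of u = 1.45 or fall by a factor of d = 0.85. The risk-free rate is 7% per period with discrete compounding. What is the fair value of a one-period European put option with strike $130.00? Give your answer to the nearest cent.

Risk-neutral probability p = (1 + 0.07 − 0.85)/(1.45 − 0.85) = 0.2200/0.6000 = 0.3667
Terminal stock prices: S_u = 166.8, S_d = 97.75
Terminal payoffs (K − S): max(-36.75, 0) = 0, max(32.25, 0) = 32.25
Node 0 (S = 115): V_0 = 1/1.07·[0.3667·0.0000 + 0.6333·32.2500] = 19.0888

$19.09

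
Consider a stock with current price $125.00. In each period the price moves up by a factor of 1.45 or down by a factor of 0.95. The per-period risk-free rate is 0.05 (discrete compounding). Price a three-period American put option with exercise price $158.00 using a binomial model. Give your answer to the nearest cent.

$33.00

Risk-neutral probability p = (1 + 0.05 − 0.95)/(1.45 − 0.95) = 0.1000/0.5000 = 0.2000
Terminal stock prices: S_uuu = 381.1, S_uud = 249.7, S_udd = 163.6, S_ddd = 107.2
Terminal payoffs (K − S): max(-223.1, 0) = 0, max(-91.67, 0) = 0, max(-5.578, 0) = 0, max(50.83, 0) = 50.83
Node uu (S = 262.8): continuation = 1/1.05·[0.2000·0.0000 + 0.8000·0.0000] = 0.0000; exercise value = 0.0000 ≤ continuation, so V_uu = 0.0000
Node ud (S = 172.2): continuation = 1/1.05·[0.2000·0.0000 + 0.8000·0.0000] = 0.0000; exercise value = 0.0000 ≤ continuation, so V_ud = 0.0000
Node dd (S = 112.8): continuation = 1/1.05·[0.2000·0.0000 + 0.8000·50.8281] = 38.7262; exercise value = 45.1875 > continuation, so V_dd = 45.1875 (exercise)
Node u (S = 181.2): continuation = 1/1.05·[0.2000·0.0000 + 0.8000·0.0000] = 0.0000; exercise value = 0.0000 ≤ continuation, so V_u = 0.0000
Node d (S = 118.8): continuation = 1/1.05·[0.2000·0.0000 + 0.8000·45.1875] = 34.4286; exercise value = 39.2500 > continuation, so V_d = 39.2500 (exercise)
Node 0 (S = 125): continuation = 1/1.05·[0.2000·0.0000 + 0.8000·39.2500] = 29.9048; exercise value = 33.0000 > continuation, so V_0 = 33.0000 (exercise)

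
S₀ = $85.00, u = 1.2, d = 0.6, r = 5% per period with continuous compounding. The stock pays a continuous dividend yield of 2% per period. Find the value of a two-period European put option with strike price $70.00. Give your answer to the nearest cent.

$6.08

Per-period risk-free factor R = e^0.05 = 1.0513; dividend-adjusted growth = e^(0.05−0.02) = 1.0305.
Risk-neutral probability p = (1.0305 − 0.6)/(1.2 − 0.6) = 0.4305/0.6000 = 0.7174
Terminal stock prices: S_uu = 122.4, S_ud = 61.2, S_dd = 30.6
Terminal payoffs (K − S): max(-52.4, 0) = 0, max(8.8, 0) = 8.8, max(39.4, 0) = 39.4
Node u (S = 102): V_u = e^(−0.05)·[0.7174·0.0000 + 0.2826·8.8000] = 2.3654
Node d (S = 51): V_d = e^(−0.05)·[0.7174·8.8000 + 0.2826·39.4000] = 16.5959
Node 0 (S = 85): V_0 = e^(−0.05)·[0.7174·2.3654 + 0.2826·16.5959] = 6.0751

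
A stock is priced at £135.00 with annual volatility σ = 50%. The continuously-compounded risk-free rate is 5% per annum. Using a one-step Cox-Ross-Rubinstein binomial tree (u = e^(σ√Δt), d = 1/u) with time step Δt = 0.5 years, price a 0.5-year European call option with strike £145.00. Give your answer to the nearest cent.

CRR parameters: u = e^(σ√Δt) = e^(0.5·√0.5) = 1.4241, d = 1/u = 0.7022
Per-period rate: rΔt = 0.05·0.5 = 0.025, so R = e^0.025 = 1.0253
Risk-neutral probability p = (e^0.025 − 0.7022)/(1.4241 − 0.7022) = 0.3231/0.7219 = 0.4476
Terminal stock prices: S_u = 192.3, S_d = 94.8
Terminal payoffs (S − K): max(47.26, 0) = 47.26, max(-50.2, 0) = 0
Node 0 (S = 135): V_0 = e^(−0.025)·[0.4476·47.2561 + 0.5524·0.0000] = 20.6290

£20.63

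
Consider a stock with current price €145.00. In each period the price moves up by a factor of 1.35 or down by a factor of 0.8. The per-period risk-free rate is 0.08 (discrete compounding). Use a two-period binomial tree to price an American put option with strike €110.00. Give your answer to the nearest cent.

Risk-neutral probability p = (1 + 0.08 − 0.8)/(1.35 − 0.8) = 0.2800/0.5500 = 0.5091
Terminal stock prices: S_uu = 264.3, S_ud = 156.6, S_dd = 92.8
Terminal payoffs (K − S): max(-154.3, 0) = 0, max(-46.6, 0) = 0, max(17.2, 0) = 17.2
Node u (S = 195.8): continuation = 1/1.08·[0.5091·0.0000 + 0.4909·0.0000] = 0.0000; exercise value = 0.0000 ≤ continuation, so V_u = 0.0000
Node d (S = 116): continuation = 1/1.08·[0.5091·0.0000 + 0.4909·17.2000] = 7.8182; exercise value = 0.0000 ≤ continuation, so V_d = 7.8182
Node 0 (S = 145): continuation = 1/1.08·[0.5091·0.0000 + 0.4909·7.8182] = 3.5537; exercise value = 0.0000 ≤ continuation, so V_0 = 3.5537

€3.55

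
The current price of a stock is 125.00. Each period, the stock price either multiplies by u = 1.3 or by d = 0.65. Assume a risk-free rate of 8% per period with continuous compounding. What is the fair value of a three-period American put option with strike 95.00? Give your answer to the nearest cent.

7.07

Risk-neutral probability p = (e^0.08 − 0.65)/(1.3 − 0.65) = 0.4333/0.6500 = 0.6666
Terminal stock prices: S_uuu = 274.6, S_uud = 137.3, S_udd = 68.66, S_ddd = 34.33
Terminal payoffs (K − S): max(-179.6, 0) = 0, max(-42.31, 0) = 0, max(26.34, 0) = 26.34, max(60.67, 0) = 60.67
Node uu (S = 211.3): continuation = e^(−0.08)·[0.6666·0.0000 + 0.3334·0.0000] = 0.0000; exercise value = 0.0000 ≤ continuation, so V_uu = 0.0000
Node ud (S = 105.6): continuation = e^(−0.08)·[0.6666·0.0000 + 0.3334·26.3438] = 8.1078; exercise value = 0.0000 ≤ continuation, so V_ud = 8.1078
Node dd (S = 52.81): continuation = e^(−0.08)·[0.6666·26.3438 + 0.3334·60.6719] = 34.8836; exercise value = 42.1875 > continuation, so V_dd = 42.1875 (exercise)
Node u (S = 162.5): continuation = e^(−0.08)·[0.6666·0.0000 + 0.3334·8.1078] = 2.4954; exercise value = 0.0000 ≤ continuation, so V_u = 2.4954
Node d (S = 81.25): continuation = e^(−0.08)·[0.6666·8.1078 + 0.3334·42.1875] = 17.9732; exercise value = 13.7500 ≤ continuation, so V_d = 17.9732
Node 0 (S = 125): continuation = e^(−0.08)·[0.6666·2.4954 + 0.3334·17.9732] = 7.0671; exercise value = 0.0000 ≤ continuation, so V_0 = 7.0671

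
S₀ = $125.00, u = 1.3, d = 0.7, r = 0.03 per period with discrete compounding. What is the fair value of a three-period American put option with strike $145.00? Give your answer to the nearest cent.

Risk-neutral probability p = (1 + 0.03 − 0.7)/(1.3 − 0.7) = 0.3300/0.6000 = 0.5500
Terminal stock prices: S_uuu = 274.6, S_uud = 147.9, S_udd = 79.62, S_ddd = 42.87
Terminal payoffs (K − S): max(-129.6, 0) = 0, max(-2.875, 0) = 0, max(65.38, 0) = 65.38, max(102.1, 0) = 102.1
Node uu (S = 211.3): continuation = 1/1.03·[0.5500·0.0000 + 0.4500·0.0000] = 0.0000; exercise value = 0.0000 ≤ continuation, so V_uu = 0.0000
Node ud (S = 113.7): continuation = 1/1.03·[0.5500·0.0000 + 0.4500·65.3750] = 28.5619; exercise value = 31.2500 > continuation, so V_ud = 31.2500 (exercise)
Node dd (S = 61.25): continuation = 1/1.03·[0.5500·65.3750 + 0.4500·102.1250] = 79.5267; exercise value = 83.7500 > continuation, so V_dd = 83.7500 (exercise)
Node u (S = 162.5): continuation = 1/1.03·[0.5500·0.0000 + 0.4500·31.2500] = 13.6529; exercise value = 0.0000 ≤ continuation, so V_u = 13.6529
Node d (S = 87.5): continuation = 1/1.03·[0.5500·31.2500 + 0.4500·83.7500] = 53.2767; exercise value = 57.5000 > continuation, so V_d = 57.5000 (exercise)
Node 0 (S = 125): continuation = 1/1.03·[0.5500·13.6529 + 0.4500·57.5000] = 32.4117; exercise value = 20.0000 ≤ continuation, so V_0 = 32.4117

$32.41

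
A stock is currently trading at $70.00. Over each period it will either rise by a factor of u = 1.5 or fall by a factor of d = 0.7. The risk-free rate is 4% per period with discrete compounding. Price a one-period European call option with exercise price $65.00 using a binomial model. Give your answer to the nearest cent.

Risk-neutral probability p = (1 + 0.04 − 0.7)/(1.5 − 0.7) = 0.3400/0.8000 = 0.4250
Terminal stock prices: S_u = 105, S_d = 49
Terminal payoffs (S − K): max(40, 0) = 40, max(-16, 0) = 0
Node 0 (S = 70): V_0 = 1/1.04·[0.4250·40.0000 + 0.5750·0.0000] = 16.3462

$16.35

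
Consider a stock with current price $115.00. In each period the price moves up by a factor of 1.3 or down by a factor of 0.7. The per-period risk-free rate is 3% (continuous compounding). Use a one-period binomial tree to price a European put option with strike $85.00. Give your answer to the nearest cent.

Risk-neutral probability p = (e^0.03 − 0.7)/(1.3 − 0.7) = 0.3305/0.6000 = 0.5508
Terminal stock prices: S_u = 149.5, S_d = 80.5
Terminal payoffs (K − S): max(-64.5, 0) = 0, max(4.5, 0) = 4.5
Node 0 (S = 115): V_0 = e^(−0.03)·[0.5508·0.0000 + 0.4492·4.5000] = 1.9618

$1.96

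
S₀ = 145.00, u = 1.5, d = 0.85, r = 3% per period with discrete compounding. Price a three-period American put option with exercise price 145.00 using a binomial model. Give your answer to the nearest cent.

Risk-neutral probability p = (1 + 0.03 − 0.85)/(1.5 − 0.85) = 0.1800/0.6500 = 0.2769
Terminal stock prices: S_uuu = 489.4, S_uud = 277.3, S_udd = 157.1, S_ddd = 89.05
Terminal payoffs (K − S): max(-344.4, 0) = 0, max(-132.3, 0) = 0, max(-12.14, 0) = 0, max(55.95, 0) = 55.95
Node uu (S = 326.2): continuation = 1/1.03·[0.2769·0.0000 + 0.7231·0.0000] = 0.0000; exercise value = 0.0000 ≤ continuation, so V_uu = 0.0000
Node ud (S = 184.9): continuation = 1/1.03·[0.2769·0.0000 + 0.7231·0.0000] = 0.0000; exercise value = 0.0000 ≤ continuation, so V_ud = 0.0000
Node dd (S = 104.8): continuation = 1/1.03·[0.2769·0.0000 + 0.7231·55.9519] = 39.2791; exercise value = 40.2375 > continuation, so V_dd = 40.2375 (exercise)
Node u (S = 217.5): continuation = 1/1.03·[0.2769·0.0000 + 0.7231·0.0000] = 0.0000; exercise value = 0.0000 ≤ continuation, so V_u = 0.0000
Node d (S = 123.2): continuation = 1/1.03·[0.2769·0.0000 + 0.7231·40.2375] = 28.2474; exercise value = 21.7500 ≤ continuation, so V_d = 28.2474
Node 0 (S = 145): continuation = 1/1.03·[0.2769·0.0000 + 0.7231·28.2474] = 19.8301; exercise value = 0.0000 ≤ continuation, so V_0 = 19.8301

19.83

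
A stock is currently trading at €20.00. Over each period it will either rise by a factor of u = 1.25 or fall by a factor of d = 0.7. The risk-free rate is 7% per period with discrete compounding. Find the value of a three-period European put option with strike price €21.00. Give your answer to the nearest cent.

€1.95

Risk-neutral probability p = (1 + 0.07 − 0.7)/(1.25 − 0.7) = 0.3700/0.5500 = 0.6727
Terminal stock prices: S_uuu = 39.06, S_uud = 21.88, S_udd = 12.25, S_ddd = 6.86
Terminal payoffs (K − S): max(-18.06, 0) = 0, max(-0.875, 0) = 0, max(8.75, 0) = 8.75, max(14.14, 0) = 14.14
Node uu (S = 31.25): V_uu = 1/1.07·[0.6727·0.0000 + 0.3273·0.0000] = 0.0000
Node ud (S = 17.5): V_ud = 1/1.07·[0.6727·0.0000 + 0.3273·8.7500] = 2.6763
Node dd (S = 9.8): V_dd = 1/1.07·[0.6727·8.7500 + 0.3273·14.1400] = 9.8262
Node u (S = 25): V_u = 1/1.07·[0.6727·0.0000 + 0.3273·2.6763] = 0.8186
Node d (S = 14): V_d = 1/1.07·[0.6727·2.6763 + 0.3273·9.8262] = 4.6881
Node 0 (S = 20): V_0 = 1/1.07·[0.6727·0.8186 + 0.3273·4.6881] = 1.9486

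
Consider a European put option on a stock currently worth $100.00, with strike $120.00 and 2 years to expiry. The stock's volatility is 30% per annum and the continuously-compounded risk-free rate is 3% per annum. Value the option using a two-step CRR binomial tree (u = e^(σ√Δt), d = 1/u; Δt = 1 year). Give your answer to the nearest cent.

$26.26

CRR parameters: u = e^(σ√Δt) = e^(0.3·√1) = 1.3499, d = 1/u = 0.7408
Per-period rate: rΔt = 0.03·1 = 0.03, so R = e^0.03 = 1.0305
Risk-neutral probability p = (e^0.03 − 0.7408)/(1.3499 − 0.7408) = 0.2896/0.6090 = 0.4756
Terminal stock prices: S_uu = 182.2, S_ud = 100, S_dd = 54.88
Terminal payoffs (K − S): max(-62.21, 0) = 0, max(20, 0) = 20, max(65.12, 0) = 65.12
Node u (S = 135): V_u = e^(−0.03)·[0.4756·0.0000 + 0.5244·20.0000] = 10.1788
Node d (S = 74.08): V_d = e^(−0.03)·[0.4756·20.0000 + 0.5244·65.1188] = 42.3716
Node 0 (S = 100): V_0 = e^(−0.03)·[0.4756·10.1788 + 0.5244·42.3716] = 26.2622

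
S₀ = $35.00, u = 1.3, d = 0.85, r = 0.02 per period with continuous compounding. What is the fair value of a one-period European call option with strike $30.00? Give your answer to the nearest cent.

Risk-neutral probability p = (e^0.02 − 0.85)/(1.3 − 0.85) = 0.1702/0.4500 = 0.3782
Terminal stock prices: S_u = 45.5, S_d = 29.75
Terminal payoffs (S − K): max(15.5, 0) = 15.5, max(-0.25, 0) = 0
Node 0 (S = 35): V_0 = e^(−0.02)·[0.3782·15.5000 + 0.6218·0.0000] = 5.7464

$5.75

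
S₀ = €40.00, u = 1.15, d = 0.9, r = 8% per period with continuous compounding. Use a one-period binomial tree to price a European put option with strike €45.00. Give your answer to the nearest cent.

Risk-neutral probability p = (e^0.08 − 0.9)/(1.15 − 0.9) = 0.1833/0.2500 = 0.7331
Terminal stock prices: S_u = 46, S_d = 36
Terminal payoffs (K − S): max(-1, 0) = 0, max(9, 0) = 9
Node 0 (S = 40): V_0 = e^(−0.08)·[0.7331·0.0000 + 0.2669·9.0000] = 2.2170

€2.22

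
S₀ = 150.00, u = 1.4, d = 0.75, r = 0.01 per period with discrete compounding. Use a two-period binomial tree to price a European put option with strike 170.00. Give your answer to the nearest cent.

36.10

Risk-neutral probability p = (1 + 0.01 − 0.75)/(1.4 − 0.75) = 0.2600/0.6500 = 0.4000
Terminal stock prices: S_uu = 294, S_ud = 157.5, S_dd = 84.38
Terminal payoffs (K − S): max(-124, 0) = 0, max(12.5, 0) = 12.5, max(85.62, 0) = 85.62
Node u (S = 210): V_u = 1/1.01·[0.4000·0.0000 + 0.6000·12.5000] = 7.4257
Node d (S = 112.5): V_d = 1/1.01·[0.4000·12.5000 + 0.6000·85.6250] = 55.8168
Node 0 (S = 150): V_0 = 1/1.01·[0.4000·7.4257 + 0.6000·55.8168] = 36.0994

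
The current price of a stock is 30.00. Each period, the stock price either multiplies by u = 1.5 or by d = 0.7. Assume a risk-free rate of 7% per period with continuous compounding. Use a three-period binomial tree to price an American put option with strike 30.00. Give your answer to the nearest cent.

Risk-neutral probability p = (e^0.07 − 0.7)/(1.5 − 0.7) = 0.3725/0.8000 = 0.4656
Terminal stock prices: S_uuu = 101.2, S_uud = 47.25, S_udd = 22.05, S_ddd = 10.29
Terminal payoffs (K − S): max(-71.25, 0) = 0, max(-17.25, 0) = 0, max(7.95, 0) = 7.95, max(19.71, 0) = 19.71
Node uu (S = 67.5): continuation = e^(−0.07)·[0.4656·0.0000 + 0.5344·0.0000] = 0.0000; exercise value = 0.0000 ≤ continuation, so V_uu = 0.0000
Node ud (S = 31.5): continuation = e^(−0.07)·[0.4656·0.0000 + 0.5344·7.9500] = 3.9610; exercise value = 0.0000 ≤ continuation, so V_ud = 3.9610
Node dd (S = 14.7): continuation = e^(−0.07)·[0.4656·7.9500 + 0.5344·19.7100] = 13.2718; exercise value = 15.3000 > continuation, so V_dd = 15.3000 (exercise)
Node u (S = 45): continuation = e^(−0.07)·[0.4656·0.0000 + 0.5344·3.9610] = 1.9735; exercise value = 0.0000 ≤ continuation, so V_u = 1.9735
Node d (S = 21): continuation = e^(−0.07)·[0.4656·3.9610 + 0.5344·15.3000] = 9.3427; exercise value = 9.0000 ≤ continuation, so V_d = 9.3427
Node 0 (S = 30): continuation = e^(−0.07)·[0.4656·1.9735 + 0.5344·9.3427] = 5.5117; exercise value = 0.0000 ≤ continuation, so V_0 = 5.5117

5.51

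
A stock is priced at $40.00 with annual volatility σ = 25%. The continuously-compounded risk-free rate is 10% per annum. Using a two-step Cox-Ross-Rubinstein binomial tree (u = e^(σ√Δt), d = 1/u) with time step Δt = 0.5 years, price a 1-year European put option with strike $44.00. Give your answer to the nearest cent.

CRR parameters: u = e^(σ√Δt) = e^(0.25·√0.5) = 1.1934, d = 1/u = 0.8380
Per-period rate: rΔt = 0.1·0.5 = 0.05, so R = e^0.05 = 1.0513
Risk-neutral probability p = (e^0.05 − 0.8380)/(1.1934 − 0.8380) = 0.2133/0.3554 = 0.6002
Terminal stock prices: S_uu = 56.96, S_ud = 40, S_dd = 28.09
Terminal payoffs (K − S): max(-12.96, 0) = 0, max(4, 0) = 4, max(15.91, 0) = 15.91
Node u (S = 47.73): V_u = e^(−0.05)·[0.6002·0.0000 + 0.3998·4.0000] = 1.5213
Node d (S = 33.52): V_d = e^(−0.05)·[0.6002·4.0000 + 0.3998·15.9125] = 8.3354
Node 0 (S = 40): V_0 = e^(−0.05)·[0.6002·1.5213 + 0.3998·8.3354] = 4.0386

$4.04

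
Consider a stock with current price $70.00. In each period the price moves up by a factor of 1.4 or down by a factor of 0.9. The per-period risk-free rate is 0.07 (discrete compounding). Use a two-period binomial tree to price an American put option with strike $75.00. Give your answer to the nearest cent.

$7.40

Risk-neutral probability p = (1 + 0.07 − 0.9)/(1.4 − 0.9) = 0.1700/0.5000 = 0.3400
Terminal stock prices: S_uu = 137.2, S_ud = 88.2, S_dd = 56.7
Terminal payoffs (K − S): max(-62.2, 0) = 0, max(-13.2, 0) = 0, max(18.3, 0) = 18.3
Node u (S = 98): continuation = 1/1.07·[0.3400·0.0000 + 0.6600·0.0000] = 0.0000; exercise value = 0.0000 ≤ continuation, so V_u = 0.0000
Node d (S = 63): continuation = 1/1.07·[0.3400·0.0000 + 0.6600·18.3000] = 11.2879; exercise value = 12.0000 > continuation, so V_d = 12.0000 (exercise)
Node 0 (S = 70): continuation = 1/1.07·[0.3400·0.0000 + 0.6600·12.0000] = 7.4019; exercise value = 5.0000 ≤ continuation, so V_0 = 7.4019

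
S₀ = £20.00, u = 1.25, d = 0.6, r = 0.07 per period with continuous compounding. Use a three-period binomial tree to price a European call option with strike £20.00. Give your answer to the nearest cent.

Risk-neutral probability p = (e^0.07 − 0.6)/(1.25 − 0.6) = 0.4725/0.6500 = 0.7269
Terminal stock prices: S_uuu = 39.06, S_uud = 18.75, S_udd = 9, S_ddd = 4.32
Terminal payoffs (S − K): max(19.06, 0) = 19.06, max(-1.25, 0) = 0, max(-11, 0) = 0, max(-15.68, 0) = 0
Node uu (S = 31.25): V_uu = e^(−0.07)·[0.7269·19.0625 + 0.2731·0.0000] = 12.9204
Node ud (S = 15): V_ud = e^(−0.07)·[0.7269·0.0000 + 0.2731·0.0000] = 0.0000
Node dd (S = 7.2): V_dd = e^(−0.07)·[0.7269·0.0000 + 0.2731·0.0000] = 0.0000
Node u (S = 25): V_u = e^(−0.07)·[0.7269·12.9204 + 0.2731·0.0000] = 8.7573
Node d (S = 12): V_d = e^(−0.07)·[0.7269·0.0000 + 0.2731·0.0000] = 0.0000
Node 0 (S = 20): V_0 = e^(−0.07)·[0.7269·8.7573 + 0.2731·0.0000] = 5.9356

£5.94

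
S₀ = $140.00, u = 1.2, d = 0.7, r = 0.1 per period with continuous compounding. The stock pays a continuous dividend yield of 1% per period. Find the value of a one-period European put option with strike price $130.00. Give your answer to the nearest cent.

Per-period risk-free factor R = e^0.1 = 1.1052; dividend-adjusted growth = e^(0.1−0.01) = 1.0942.
Risk-neutral probability p = (1.0942 − 0.7)/(1.2 − 0.7) = 0.3942/0.5000 = 0.7883
Terminal stock prices: S_u = 168, S_d = 98
Terminal payoffs (K − S): max(-38, 0) = 0, max(32, 0) = 32
Node 0 (S = 140): V_0 = e^(−0.1)·[0.7883·0.0000 + 0.2117·32.0000] = 6.1283

$6.13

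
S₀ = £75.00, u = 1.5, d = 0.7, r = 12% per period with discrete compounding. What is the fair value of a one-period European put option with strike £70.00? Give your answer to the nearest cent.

Risk-neutral probability p = (1 + 0.12 − 0.7)/(1.5 − 0.7) = 0.4200/0.8000 = 0.5250
Terminal stock prices: S_u = 112.5, S_d = 52.5
Terminal payoffs (K − S): max(-42.5, 0) = 0, max(17.5, 0) = 17.5
Node 0 (S = 75): V_0 = 1/1.12·[0.5250·0.0000 + 0.4750·17.5000] = 7.4219

£7.42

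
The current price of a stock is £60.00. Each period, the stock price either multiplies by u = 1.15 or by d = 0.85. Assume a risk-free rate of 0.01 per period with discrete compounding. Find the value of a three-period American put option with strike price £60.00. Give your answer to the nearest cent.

Risk-neutral probability p = (1 + 0.01 − 0.85)/(1.15 − 0.85) = 0.1600/0.3000 = 0.5333
Terminal stock prices: S_uuu = 91.25, S_uud = 67.45, S_udd = 49.85, S_ddd = 36.85
Terminal payoffs (K − S): max(-31.25, 0) = 0, max(-7.447, 0) = 0, max(10.15, 0) = 10.15, max(23.15, 0) = 23.15
Node uu (S = 79.35): continuation = 1/1.01·[0.5333·0.0000 + 0.4667·0.0000] = 0.0000; exercise value = 0.0000 ≤ continuation, so V_uu = 0.0000
Node ud (S = 58.65): continuation = 1/1.01·[0.5333·0.0000 + 0.4667·10.1475] = 4.6886; exercise value = 1.3500 ≤ continuation, so V_ud = 4.6886
Node dd (S = 43.35): continuation = 1/1.01·[0.5333·10.1475 + 0.4667·23.1525] = 16.0559; exercise value = 16.6500 > continuation, so V_dd = 16.6500 (exercise)
Node u (S = 69): continuation = 1/1.01·[0.5333·0.0000 + 0.4667·4.6886] = 2.1664; exercise value = 0.0000 ≤ continuation, so V_u = 2.1664
Node d (S = 51): continuation = 1/1.01·[0.5333·4.6886 + 0.4667·16.6500] = 10.1689; exercise value = 9.0000 ≤ continuation, so V_d = 10.1689
Node 0 (S = 60): continuation = 1/1.01·[0.5333·2.1664 + 0.4667·10.1689] = 5.8425; exercise value = 0.0000 ≤ continuation, so V_0 = 5.8425

£5.84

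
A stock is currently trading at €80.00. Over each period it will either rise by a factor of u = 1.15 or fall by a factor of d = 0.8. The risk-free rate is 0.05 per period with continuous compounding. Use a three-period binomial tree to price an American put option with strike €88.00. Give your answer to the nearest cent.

€9.50

Risk-neutral probability p = (e^0.05 − 0.8)/(1.15 − 0.8) = 0.2513/0.3500 = 0.7179
Terminal stock prices: S_uuu = 121.7, S_uud = 84.64, S_udd = 58.88, S_ddd = 40.96
Terminal payoffs (K − S): max(-33.67, 0) = 0, max(3.36, 0) = 3.36, max(29.12, 0) = 29.12, max(47.04, 0) = 47.04
Node uu (S = 105.8): continuation = e^(−0.05)·[0.7179·0.0000 + 0.2821·3.3600] = 0.9016; exercise value = 0.0000 ≤ continuation, so V_uu = 0.9016
Node ud (S = 73.6): continuation = e^(−0.05)·[0.7179·3.3600 + 0.2821·29.1200] = 10.1082; exercise value = 14.4000 > continuation, so V_ud = 14.4000 (exercise)
Node dd (S = 51.2): continuation = e^(−0.05)·[0.7179·29.1200 + 0.2821·47.0400] = 32.5082; exercise value = 36.8000 > continuation, so V_dd = 36.8000 (exercise)
Node u (S = 92): continuation = e^(−0.05)·[0.7179·0.9016 + 0.2821·14.4000] = 4.4796; exercise value = 0.0000 ≤ continuation, so V_u = 4.4796
Node d (S = 64): continuation = e^(−0.05)·[0.7179·14.4000 + 0.2821·36.8000] = 19.7082; exercise value = 24.0000 > continuation, so V_d = 24.0000 (exercise)
Node 0 (S = 80): continuation = e^(−0.05)·[0.7179·4.4796 + 0.2821·24.0000] = 9.4989; exercise value = 8.0000 ≤ continuation, so V_0 = 9.4989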